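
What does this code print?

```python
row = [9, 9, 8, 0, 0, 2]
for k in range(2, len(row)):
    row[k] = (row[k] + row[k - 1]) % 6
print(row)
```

[9, 9, 5, 5, 5, 1]

k=2: row[2] = (8+9)%6 = 5 → [9, 9, 5, 0, 0, 2]
k=3: row[3] = (0+5)%6 = 5 → [9, 9, 5, 5, 0, 2]
k=4: row[4] = (0+5)%6 = 5 → [9, 9, 5, 5, 5, 2]
k=5: row[5] = (2+5)%6 = 1 → [9, 9, 5, 5, 5, 1]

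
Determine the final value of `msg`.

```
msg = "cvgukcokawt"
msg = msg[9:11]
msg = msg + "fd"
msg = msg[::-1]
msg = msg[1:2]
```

'f'

slice [9:11] → 'wt'
+ 'fd' → 'wtfd'
reverse → 'dftw'
slice [1:2] → 'f'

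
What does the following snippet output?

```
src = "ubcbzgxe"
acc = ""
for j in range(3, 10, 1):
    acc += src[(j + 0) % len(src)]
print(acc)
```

j=3: add src[3]='b' → 'b'
j=4: add src[4]='z' → 'bz'
j=5: add src[5]='g' → 'bzg'
j=6: add src[6]='x' → 'bzgx'
j=7: add src[7]='e' → 'bzgxe'
j=8: add src[0]='u' → 'bzgxeu'
j=9: add src[1]='b' → 'bzgxeub'

bzgxeub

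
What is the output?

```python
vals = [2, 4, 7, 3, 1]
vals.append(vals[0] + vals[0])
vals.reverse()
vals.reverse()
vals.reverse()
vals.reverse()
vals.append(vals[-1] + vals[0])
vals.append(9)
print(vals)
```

[2, 4, 7, 3, 1, 4, 6, 9]

append vals[0]+vals[0] = 2+2 = 4 → [2, 4, 7, 3, 1, 4]
reverse → [4, 1, 3, 7, 4, 2]
reverse → [2, 4, 7, 3, 1, 4]
reverse → [4, 1, 3, 7, 4, 2]
reverse → [2, 4, 7, 3, 1, 4]
append vals[-1]+vals[0] = 4+2 = 6 → [2, 4, 7, 3, 1, 4, 6]
append 9 → [2, 4, 7, 3, 1, 4, 6, 9]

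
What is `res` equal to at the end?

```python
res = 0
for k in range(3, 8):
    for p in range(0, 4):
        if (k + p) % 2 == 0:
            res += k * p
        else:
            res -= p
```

k=3,p=0: odd sum, res = 0-0 = 0
k=3,p=1: even sum, res = 0+3 = 3
k=3,p=2: odd sum, res = 3-2 = 1
k=3,p=3: even sum, res = 1+9 = 10
k=4,p=0: even sum, res = 10+0 = 10
k=4,p=1: odd sum, res = 10-1 = 9
k=4,p=2: even sum, res = 9+8 = 17
k=4,p=3: odd sum, res = 17-3 = 14
k=5,p=0: odd sum, res = 14-0 = 14
k=5,p=1: even sum, res = 14+5 = 19
k=5,p=2: odd sum, res = 19-2 = 17
k=5,p=3: even sum, res = 17+15 = 32
k=6,p=0: even sum, res = 32+0 = 32
k=6,p=1: odd sum, res = 32-1 = 31
k=6,p=2: even sum, res = 31+12 = 43
k=6,p=3: odd sum, res = 43-3 = 40
k=7,p=0: odd sum, res = 40-0 = 40
k=7,p=1: even sum, res = 40+7 = 47
k=7,p=2: odd sum, res = 47-2 = 45
k=7,p=3: even sum, res = 45+21 = 66

66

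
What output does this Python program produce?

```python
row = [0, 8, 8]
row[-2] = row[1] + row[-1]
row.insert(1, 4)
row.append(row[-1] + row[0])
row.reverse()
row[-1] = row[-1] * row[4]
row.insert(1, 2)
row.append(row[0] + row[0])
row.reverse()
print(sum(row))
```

row[-2] = row[1]+row[-1] = 8+8 = 16 → [0, 16, 8]
insert 4 at 1 → [0, 4, 16, 8]
append row[-1]+row[0] = 8+0 = 8 → [0, 4, 16, 8, 8]
reverse → [8, 8, 16, 4, 0]
row[-1] = row[-1]*row[4] = 0*0 = 0 → [8, 8, 16, 4, 0]
insert 2 at 1 → [8, 2, 8, 16, 4, 0]
append row[0]+row[0] = 8+8 = 16 → [8, 2, 8, 16, 4, 0, 16]
reverse → [16, 0, 4, 16, 8, 2, 8]
sum = 54

54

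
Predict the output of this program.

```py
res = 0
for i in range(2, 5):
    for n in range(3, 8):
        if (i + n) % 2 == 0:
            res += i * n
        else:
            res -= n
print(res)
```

65

i=2,n=3: odd sum, res = 0-3 = -3
i=2,n=4: even sum, res = (-3)+8 = 5
i=2,n=5: odd sum, res = 5-5 = 0
i=2,n=6: even sum, res = 0+12 = 12
i=2,n=7: odd sum, res = 12-7 = 5
i=3,n=3: even sum, res = 5+9 = 14
i=3,n=4: odd sum, res = 14-4 = 10
i=3,n=5: even sum, res = 10+15 = 25
i=3,n=6: odd sum, res = 25-6 = 19
i=3,n=7: even sum, res = 19+21 = 40
i=4,n=3: odd sum, res = 40-3 = 37
i=4,n=4: even sum, res = 37+16 = 53
i=4,n=5: odd sum, res = 53-5 = 48
i=4,n=6: even sum, res = 48+24 = 72
i=4,n=7: odd sum, res = 72-7 = 65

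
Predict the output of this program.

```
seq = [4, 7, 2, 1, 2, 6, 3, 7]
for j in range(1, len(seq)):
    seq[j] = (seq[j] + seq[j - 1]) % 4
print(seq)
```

j=1: seq[1] = (7+4)%4 = 3 → [4, 3, 2, 1, 2, 6, 3, 7]
j=2: seq[2] = (2+3)%4 = 1 → [4, 3, 1, 1, 2, 6, 3, 7]
j=3: seq[3] = (1+1)%4 = 2 → [4, 3, 1, 2, 2, 6, 3, 7]
j=4: seq[4] = (2+2)%4 = 0 → [4, 3, 1, 2, 0, 6, 3, 7]
j=5: seq[5] = (6+0)%4 = 2 → [4, 3, 1, 2, 0, 2, 3, 7]
j=6: seq[6] = (3+2)%4 = 1 → [4, 3, 1, 2, 0, 2, 1, 7]
j=7: seq[7] = (7+1)%4 = 0 → [4, 3, 1, 2, 0, 2, 1, 0]

[4, 3, 1, 2, 0, 2, 1, 0]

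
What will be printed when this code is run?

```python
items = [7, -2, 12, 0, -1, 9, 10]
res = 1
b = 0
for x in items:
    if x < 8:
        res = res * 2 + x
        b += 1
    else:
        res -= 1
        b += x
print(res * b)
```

x=7: <8, res = 1*2+7 = 9; b=1
x=-2: <8, res = 9*2+(-2) = 16; b=2
x=12: not <8, res = 16-1 = 15; b=14
x=0: <8, res = 15*2+0 = 30; b=15
x=-1: <8, res = 30*2+(-1) = 59; b=16
x=9: not <8, res = 59-1 = 58; b=25
x=10: not <8, res = 58-1 = 57; b=35
res*b = 57*35 = 1995

1995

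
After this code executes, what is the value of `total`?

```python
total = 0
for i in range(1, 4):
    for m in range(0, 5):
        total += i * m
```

i=1,m=0: total = 0+0 = 0
i=1,m=1: total = 0+1 = 1
i=1,m=2: total = 1+2 = 3
i=1,m=3: total = 3+3 = 6
i=1,m=4: total = 6+4 = 10
i=2,m=0: total = 10+0 = 10
i=2,m=1: total = 10+2 = 12
i=2,m=2: total = 12+4 = 16
i=2,m=3: total = 16+6 = 22
i=2,m=4: total = 22+8 = 30
i=3,m=0: total = 30+0 = 30
i=3,m=1: total = 30+3 = 33
i=3,m=2: total = 33+6 = 39
i=3,m=3: total = 39+9 = 48
i=3,m=4: total = 48+12 = 60

60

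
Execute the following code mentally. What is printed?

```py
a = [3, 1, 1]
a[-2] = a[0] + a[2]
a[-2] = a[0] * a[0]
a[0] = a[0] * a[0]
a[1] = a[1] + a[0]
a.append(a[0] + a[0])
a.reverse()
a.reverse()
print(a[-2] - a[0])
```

-8

a[-2] = a[0]+a[2] = 3+1 = 4 → [3, 4, 1]
a[-2] = a[0]*a[0] = 3*3 = 9 → [3, 9, 1]
a[0] = a[0]*a[0] = 3*3 = 9 → [9, 9, 1]
a[1] = a[1]+a[0] = 9+9 = 18 → [9, 18, 1]
append a[0]+a[0] = 9+9 = 18 → [9, 18, 1, 18]
reverse → [18, 1, 18, 9]
reverse → [9, 18, 1, 18]
a[-2]-a[0] = 1-9 = -8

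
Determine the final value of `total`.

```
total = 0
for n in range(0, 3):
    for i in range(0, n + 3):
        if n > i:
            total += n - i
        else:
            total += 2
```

22

n=0,i=0: not 0>0, total = 0+2 = 2
n=0,i=1: not 0>1, total = 2+2 = 4
n=0,i=2: not 0>2, total = 4+2 = 6
n=1,i=0: 1>0, total = 6+1 = 7
n=1,i=1: not 1>1, total = 7+2 = 9
n=1,i=2: not 1>2, total = 9+2 = 11
n=1,i=3: not 1>3, total = 11+2 = 13
n=2,i=0: 2>0, total = 13+2 = 15
n=2,i=1: 2>1, total = 15+1 = 16
n=2,i=2: not 2>2, total = 16+2 = 18
n=2,i=3: not 2>3, total = 18+2 = 20
n=2,i=4: not 2>4, total = 20+2 = 22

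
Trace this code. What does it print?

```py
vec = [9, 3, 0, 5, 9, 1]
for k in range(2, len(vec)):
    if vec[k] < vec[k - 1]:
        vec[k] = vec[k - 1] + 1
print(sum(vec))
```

k=2: 0<3, vec[2] = 3+1 = 4 → [9, 3, 4, 5, 9, 1]
k=3: 5>=4, unchanged → [9, 3, 4, 5, 9, 1]
k=4: 9>=5, unchanged → [9, 3, 4, 5, 9, 1]
k=5: 1<9, vec[5] = 9+1 = 10 → [9, 3, 4, 5, 9, 10]
sum = 40

40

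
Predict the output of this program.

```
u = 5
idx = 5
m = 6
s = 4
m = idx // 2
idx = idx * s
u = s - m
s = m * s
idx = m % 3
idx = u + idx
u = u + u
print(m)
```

2

m = 5//2 = 2
idx = 5*4 = 20
u = 4-2 = 2
s = 2*4 = 8
idx = 2%3 = 2
idx = 2+2 = 4
u = 2+2 = 4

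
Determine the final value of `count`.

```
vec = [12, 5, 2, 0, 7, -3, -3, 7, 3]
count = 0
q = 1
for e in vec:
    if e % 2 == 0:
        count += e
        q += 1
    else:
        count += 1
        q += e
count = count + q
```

e=12: even, count = 0+12 = 12; q=2
e=5: not even, count = 12+1 = 13; q=7
e=2: even, count = 13+2 = 15; q=8
e=0: even, count = 15+0 = 15; q=9
e=7: not even, count = 15+1 = 16; q=16
e=-3: not even, count = 16+1 = 17; q=13
e=-3: not even, count = 17+1 = 18; q=10
e=7: not even, count = 18+1 = 19; q=17
e=3: not even, count = 19+1 = 20; q=20
count+q = 20+20 = 40

40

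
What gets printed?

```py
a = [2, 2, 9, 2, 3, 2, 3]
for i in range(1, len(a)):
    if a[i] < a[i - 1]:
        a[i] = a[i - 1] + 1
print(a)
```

i=1: 2>=2, unchanged → [2, 2, 9, 2, 3, 2, 3]
i=2: 9>=2, unchanged → [2, 2, 9, 2, 3, 2, 3]
i=3: 2<9, a[3] = 9+1 = 10 → [2, 2, 9, 10, 3, 2, 3]
i=4: 3<10, a[4] = 10+1 = 11 → [2, 2, 9, 10, 11, 2, 3]
i=5: 2<11, a[5] = 11+1 = 12 → [2, 2, 9, 10, 11, 12, 3]
i=6: 3<12, a[6] = 12+1 = 13 → [2, 2, 9, 10, 11, 12, 13]

[2, 2, 9, 10, 11, 12, 13]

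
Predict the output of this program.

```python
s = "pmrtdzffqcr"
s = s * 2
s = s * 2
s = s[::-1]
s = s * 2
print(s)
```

repeat ×2 → 'pmrtdzffqcrpmrtdzffqcr'
repeat ×2 → 'pmrtdzffqcrpmrtdzffqcrpmrtdzffqcrpmrtdzffqcr'
reverse → 'rcqffzdtrmprcqffzdtrmprcqffzdtrmprcqffzdtrmp'
repeat ×2 → 'rcqffzdtrmprcqffzdtrmprcqffzdtrmprcqffzdtrmprcqffzdtrmprcqffzdtrmprcqffzdtrmprcqffzdtrmp'

rcqffzdtrmprcqffzdtrmprcqffzdtrmprcqffzdtrmprcqffzdtrmprcqffzdtrmprcqffzdtrmprcqffzdtrmp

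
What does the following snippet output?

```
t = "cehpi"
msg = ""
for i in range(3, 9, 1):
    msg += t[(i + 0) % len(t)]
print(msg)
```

picehp

i=3: add t[3]='p' → 'p'
i=4: add t[4]='i' → 'pi'
i=5: add t[0]='c' → 'pic'
i=6: add t[1]='e' → 'pice'
i=7: add t[2]='h' → 'piceh'
i=8: add t[3]='p' → 'picehp'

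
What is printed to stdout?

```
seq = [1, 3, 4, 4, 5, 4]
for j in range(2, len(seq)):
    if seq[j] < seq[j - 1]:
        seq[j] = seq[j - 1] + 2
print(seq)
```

j=2: 4>=3, unchanged → [1, 3, 4, 4, 5, 4]
j=3: 4>=4, unchanged → [1, 3, 4, 4, 5, 4]
j=4: 5>=4, unchanged → [1, 3, 4, 4, 5, 4]
j=5: 4<5, seq[5] = 5+2 = 7 → [1, 3, 4, 4, 5, 7]

[1, 3, 4, 4, 5, 7]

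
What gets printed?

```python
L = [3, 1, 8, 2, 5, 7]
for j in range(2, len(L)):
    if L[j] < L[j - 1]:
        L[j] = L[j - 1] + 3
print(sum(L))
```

j=2: 8>=1, unchanged → [3, 1, 8, 2, 5, 7]
j=3: 2<8, L[3] = 8+3 = 11 → [3, 1, 8, 11, 5, 7]
j=4: 5<11, L[4] = 11+3 = 14 → [3, 1, 8, 11, 14, 7]
j=5: 7<14, L[5] = 14+3 = 17 → [3, 1, 8, 11, 14, 17]
sum = 54

54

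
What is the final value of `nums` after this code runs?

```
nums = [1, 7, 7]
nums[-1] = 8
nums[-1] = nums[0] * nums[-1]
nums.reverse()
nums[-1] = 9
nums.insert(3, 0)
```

nums[-1] = 8 → [1, 7, 8]
nums[-1] = nums[0]*nums[-1] = 1*8 = 8 → [1, 7, 8]
reverse → [8, 7, 1]
nums[-1] = 9 → [8, 7, 9]
insert 0 at 3 → [8, 7, 9, 0]

[8, 7, 9, 0]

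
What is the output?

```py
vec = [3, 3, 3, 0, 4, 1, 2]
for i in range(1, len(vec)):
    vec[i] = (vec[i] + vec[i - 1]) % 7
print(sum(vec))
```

i=1: vec[1] = (3+3)%7 = 6 → [3, 6, 3, 0, 4, 1, 2]
i=2: vec[2] = (3+6)%7 = 2 → [3, 6, 2, 0, 4, 1, 2]
i=3: vec[3] = (0+2)%7 = 2 → [3, 6, 2, 2, 4, 1, 2]
i=4: vec[4] = (4+2)%7 = 6 → [3, 6, 2, 2, 6, 1, 2]
i=5: vec[5] = (1+6)%7 = 0 → [3, 6, 2, 2, 6, 0, 2]
i=6: vec[6] = (2+0)%7 = 2 → [3, 6, 2, 2, 6, 0, 2]
sum = 21

21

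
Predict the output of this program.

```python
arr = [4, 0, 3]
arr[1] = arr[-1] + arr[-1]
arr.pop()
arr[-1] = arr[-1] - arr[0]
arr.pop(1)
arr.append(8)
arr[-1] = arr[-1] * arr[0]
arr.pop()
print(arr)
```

[4]

arr[1] = arr[-1]+arr[-1] = 3+3 = 6 → [4, 6, 3]
pop() removes 3 → [4, 6]
arr[-1] = arr[-1]-arr[0] = 6-4 = 2 → [4, 2]
pop(1) removes 2 → [4]
append 8 → [4, 8]
arr[-1] = arr[-1]*arr[0] = 8*4 = 32 → [4, 32]
pop() removes 32 → [4]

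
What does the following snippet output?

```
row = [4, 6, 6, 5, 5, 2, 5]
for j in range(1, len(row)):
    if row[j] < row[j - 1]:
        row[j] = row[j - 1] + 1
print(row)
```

j=1: 6>=4, unchanged → [4, 6, 6, 5, 5, 2, 5]
j=2: 6>=6, unchanged → [4, 6, 6, 5, 5, 2, 5]
j=3: 5<6, row[3] = 6+1 = 7 → [4, 6, 6, 7, 5, 2, 5]
j=4: 5<7, row[4] = 7+1 = 8 → [4, 6, 6, 7, 8, 2, 5]
j=5: 2<8, row[5] = 8+1 = 9 → [4, 6, 6, 7, 8, 9, 5]
j=6: 5<9, row[6] = 9+1 = 10 → [4, 6, 6, 7, 8, 9, 10]

[4, 6, 6, 7, 8, 9, 10]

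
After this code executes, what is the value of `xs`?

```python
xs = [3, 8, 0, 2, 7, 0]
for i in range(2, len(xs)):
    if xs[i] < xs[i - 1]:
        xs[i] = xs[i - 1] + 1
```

[3, 8, 9, 10, 11, 12]

i=2: 0<8, xs[2] = 8+1 = 9 → [3, 8, 9, 2, 7, 0]
i=3: 2<9, xs[3] = 9+1 = 10 → [3, 8, 9, 10, 7, 0]
i=4: 7<10, xs[4] = 10+1 = 11 → [3, 8, 9, 10, 11, 0]
i=5: 0<11, xs[5] = 11+1 = 12 → [3, 8, 9, 10, 11, 12]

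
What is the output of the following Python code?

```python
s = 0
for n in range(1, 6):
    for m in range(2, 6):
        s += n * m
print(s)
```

n=1,m=2: s = 0+2 = 2
n=1,m=3: s = 2+3 = 5
n=1,m=4: s = 5+4 = 9
n=1,m=5: s = 9+5 = 14
n=2,m=2: s = 14+4 = 18
n=2,m=3: s = 18+6 = 24
n=2,m=4: s = 24+8 = 32
n=2,m=5: s = 32+10 = 42
n=3,m=2: s = 42+6 = 48
n=3,m=3: s = 48+9 = 57
n=3,m=4: s = 57+12 = 69
n=3,m=5: s = 69+15 = 84
n=4,m=2: s = 84+8 = 92
n=4,m=3: s = 92+12 = 104
n=4,m=4: s = 104+16 = 120
n=4,m=5: s = 120+20 = 140
n=5,m=2: s = 140+10 = 150
n=5,m=3: s = 150+15 = 165
n=5,m=4: s = 165+20 = 185
n=5,m=5: s = 185+25 = 210

210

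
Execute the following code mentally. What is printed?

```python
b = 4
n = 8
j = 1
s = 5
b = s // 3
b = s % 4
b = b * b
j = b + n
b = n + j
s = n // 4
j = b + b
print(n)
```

8

b = 5//3 = 1
b = 5%4 = 1
b = 1*1 = 1
j = 1+8 = 9
b = 8+9 = 17
s = 8//4 = 2
j = 17+17 = 34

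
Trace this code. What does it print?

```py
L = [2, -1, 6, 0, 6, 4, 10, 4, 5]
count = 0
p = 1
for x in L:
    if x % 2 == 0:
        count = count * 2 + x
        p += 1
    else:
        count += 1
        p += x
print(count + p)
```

485

x=2: even, count = 0*2+2 = 2; p=2
x=-1: not even, count = 2+1 = 3; p=1
x=6: even, count = 3*2+6 = 12; p=2
x=0: even, count = 12*2+0 = 24; p=3
x=6: even, count = 24*2+6 = 54; p=4
x=4: even, count = 54*2+4 = 112; p=5
x=10: even, count = 112*2+10 = 234; p=6
x=4: even, count = 234*2+4 = 472; p=7
x=5: not even, count = 472+1 = 473; p=12
count+p = 473+12 = 485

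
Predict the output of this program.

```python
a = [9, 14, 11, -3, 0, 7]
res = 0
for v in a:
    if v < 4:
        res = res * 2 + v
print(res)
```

v=9: not <4
v=14: not <4
v=11: not <4
v=-3: <4, res = 0*2+(-3) = -3
v=0: <4, res = (-3)*2+0 = -6
v=7: not <4

-6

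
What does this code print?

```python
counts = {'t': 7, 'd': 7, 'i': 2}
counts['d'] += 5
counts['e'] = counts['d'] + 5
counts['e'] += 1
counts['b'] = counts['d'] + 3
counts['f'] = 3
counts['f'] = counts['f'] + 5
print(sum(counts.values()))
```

62

counts['d'] = 7+5 = 12 → {'t': 7, 'd': 12, 'i': 2}
counts['e'] = counts['d']+5 = 17 → {'t': 7, 'd': 12, 'i': 2, 'e': 17}
counts['e'] = 17+1 = 18 → {'t': 7, 'd': 12, 'i': 2, 'e': 18}
counts['b'] = counts['d']+3 = 15 → {'t': 7, 'd': 12, 'i': 2, 'e': 18, 'b': 15}
counts['f'] = 3 → {'t': 7, 'd': 12, 'i': 2, 'e': 18, 'b': 15, 'f': 3}
counts['f'] = counts['f']+5 = 8 → {'t': 7, 'd': 12, 'i': 2, 'e': 18, 'b': 15, 'f': 8}
sum of values = 62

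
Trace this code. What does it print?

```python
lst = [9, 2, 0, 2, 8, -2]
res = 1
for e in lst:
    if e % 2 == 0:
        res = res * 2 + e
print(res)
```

86

e=9: not even
e=2: even, res = 1*2+2 = 4
e=0: even, res = 4*2+0 = 8
e=2: even, res = 8*2+2 = 18
e=8: even, res = 18*2+8 = 44
e=-2: even, res = 44*2+(-2) = 86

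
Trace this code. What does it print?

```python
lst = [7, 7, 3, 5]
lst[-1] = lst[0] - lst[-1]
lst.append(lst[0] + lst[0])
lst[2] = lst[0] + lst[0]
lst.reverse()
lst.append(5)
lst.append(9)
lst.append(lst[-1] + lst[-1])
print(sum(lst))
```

76

lst[-1] = lst[0]-lst[-1] = 7-5 = 2 → [7, 7, 3, 2]
append lst[0]+lst[0] = 7+7 = 14 → [7, 7, 3, 2, 14]
lst[2] = lst[0]+lst[0] = 7+7 = 14 → [7, 7, 14, 2, 14]
reverse → [14, 2, 14, 7, 7]
append 5 → [14, 2, 14, 7, 7, 5]
append 9 → [14, 2, 14, 7, 7, 5, 9]
append lst[-1]+lst[-1] = 9+9 = 18 → [14, 2, 14, 7, 7, 5, 9, 18]
sum = 76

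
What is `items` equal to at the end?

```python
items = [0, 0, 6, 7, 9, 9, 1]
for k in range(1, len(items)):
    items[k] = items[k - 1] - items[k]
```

[0, 0, -6, -13, -22, -31, -32]

k=1: items[1] = 0-0 = 0 → [0, 0, 6, 7, 9, 9, 1]
k=2: items[2] = 0-6 = -6 → [0, 0, -6, 7, 9, 9, 1]
k=3: items[3] = (-6)-7 = -13 → [0, 0, -6, -13, 9, 9, 1]
k=4: items[4] = (-13)-9 = -22 → [0, 0, -6, -13, -22, 9, 1]
k=5: items[5] = (-22)-9 = -31 → [0, 0, -6, -13, -22, -31, 1]
k=6: items[6] = (-31)-1 = -32 → [0, 0, -6, -13, -22, -31, -32]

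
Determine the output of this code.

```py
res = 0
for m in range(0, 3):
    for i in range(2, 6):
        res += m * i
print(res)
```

m=0,i=2: res = 0+0 = 0
m=0,i=3: res = 0+0 = 0
m=0,i=4: res = 0+0 = 0
m=0,i=5: res = 0+0 = 0
m=1,i=2: res = 0+2 = 2
m=1,i=3: res = 2+3 = 5
m=1,i=4: res = 5+4 = 9
m=1,i=5: res = 9+5 = 14
m=2,i=2: res = 14+4 = 18
m=2,i=3: res = 18+6 = 24
m=2,i=4: res = 24+8 = 32
m=2,i=5: res = 32+10 = 42

42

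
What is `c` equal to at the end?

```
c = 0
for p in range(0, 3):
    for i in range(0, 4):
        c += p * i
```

p=0,i=0: c = 0+0 = 0
p=0,i=1: c = 0+0 = 0
p=0,i=2: c = 0+0 = 0
p=0,i=3: c = 0+0 = 0
p=1,i=0: c = 0+0 = 0
p=1,i=1: c = 0+1 = 1
p=1,i=2: c = 1+2 = 3
p=1,i=3: c = 3+3 = 6
p=2,i=0: c = 6+0 = 6
p=2,i=1: c = 6+2 = 8
p=2,i=2: c = 8+4 = 12
p=2,i=3: c = 12+6 = 18

18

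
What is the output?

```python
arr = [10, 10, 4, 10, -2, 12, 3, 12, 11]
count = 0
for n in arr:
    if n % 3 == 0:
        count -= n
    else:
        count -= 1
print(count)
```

n=10: not %3==0, count = 0-1 = -1
n=10: not %3==0, count = (-1)-1 = -2
n=4: not %3==0, count = (-2)-1 = -3
n=10: not %3==0, count = (-3)-1 = -4
n=-2: not %3==0, count = (-4)-1 = -5
n=12: %3==0, count = (-5)-12 = -17
n=3: %3==0, count = (-17)-3 = -20
n=12: %3==0, count = (-20)-12 = -32
n=11: not %3==0, count = (-32)-1 = -33

-33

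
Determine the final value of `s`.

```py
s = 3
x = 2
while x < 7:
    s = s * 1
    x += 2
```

3

x=2: s = 3*1 = 3
x=4: s = 3*1 = 3
x=6: s = 3*1 = 3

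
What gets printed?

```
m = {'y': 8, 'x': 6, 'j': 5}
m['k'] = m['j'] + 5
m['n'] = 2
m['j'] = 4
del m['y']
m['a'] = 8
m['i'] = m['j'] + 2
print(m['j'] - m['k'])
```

m['k'] = m['j']+5 = 10 → {'y': 8, 'x': 6, 'j': 5, 'k': 10}
m['n'] = 2 → {'y': 8, 'x': 6, 'j': 5, 'k': 10, 'n': 2}
m['j'] = 4 → {'y': 8, 'x': 6, 'j': 4, 'k': 10, 'n': 2}
del 'y' → {'x': 6, 'j': 4, 'k': 10, 'n': 2}
m['a'] = 8 → {'x': 6, 'j': 4, 'k': 10, 'n': 2, 'a': 8}
m['i'] = m['j']+2 = 6 → {'x': 6, 'j': 4, 'k': 10, 'n': 2, 'a': 8, 'i': 6}
m['j']-m['k'] = 4-10 = -6

-6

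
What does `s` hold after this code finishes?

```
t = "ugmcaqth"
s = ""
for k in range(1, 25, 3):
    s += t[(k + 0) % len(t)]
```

k=1: add t[1]='g' → 'g'
k=4: add t[4]='a' → 'ga'
k=7: add t[7]='h' → 'gah'
k=10: add t[2]='m' → 'gahm'
k=13: add t[5]='q' → 'gahmq'
k=16: add t[0]='u' → 'gahmqu'
k=19: add t[3]='c' → 'gahmquc'
k=22: add t[6]='t' → 'gahmquct'

'gahmquct'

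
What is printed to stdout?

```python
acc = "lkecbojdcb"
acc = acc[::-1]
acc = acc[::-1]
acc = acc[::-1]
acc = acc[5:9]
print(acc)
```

reverse → 'bcdjobcekl'
reverse → 'lkecbojdcb'
reverse → 'bcdjobcekl'
slice [5:9] → 'bcek'

bcek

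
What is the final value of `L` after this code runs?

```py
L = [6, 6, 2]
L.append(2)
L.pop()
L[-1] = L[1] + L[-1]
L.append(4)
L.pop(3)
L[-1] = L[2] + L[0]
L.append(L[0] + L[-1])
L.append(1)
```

append 2 → [6, 6, 2, 2]
pop() removes 2 → [6, 6, 2]
L[-1] = L[1]+L[-1] = 6+2 = 8 → [6, 6, 8]
append 4 → [6, 6, 8, 4]
pop(3) removes 4 → [6, 6, 8]
L[-1] = L[2]+L[0] = 8+6 = 14 → [6, 6, 14]
append L[0]+L[-1] = 6+14 = 20 → [6, 6, 14, 20]
append 1 → [6, 6, 14, 20, 1]

[6, 6, 14, 20, 1]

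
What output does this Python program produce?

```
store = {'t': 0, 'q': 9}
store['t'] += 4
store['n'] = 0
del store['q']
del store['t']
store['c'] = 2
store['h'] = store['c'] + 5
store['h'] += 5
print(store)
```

{'n': 0, 'c': 2, 'h': 12}

store['t'] = 0+4 = 4 → {'t': 4, 'q': 9}
store['n'] = 0 → {'t': 4, 'q': 9, 'n': 0}
del 'q' → {'t': 4, 'n': 0}
del 't' → {'n': 0}
store['c'] = 2 → {'n': 0, 'c': 2}
store['h'] = store['c']+5 = 7 → {'n': 0, 'c': 2, 'h': 7}
store['h'] = 7+5 = 12 → {'n': 0, 'c': 2, 'h': 12}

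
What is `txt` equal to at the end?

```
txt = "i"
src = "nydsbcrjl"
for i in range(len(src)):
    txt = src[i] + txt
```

i=0: prepend 'n' → 'ni'
i=1: prepend 'y' → 'yni'
i=2: prepend 'd' → 'dyni'
i=3: prepend 's' → 'sdyni'
i=4: prepend 'b' → 'bsdyni'
i=5: prepend 'c' → 'cbsdyni'
i=6: prepend 'r' → 'rcbsdyni'
i=7: prepend 'j' → 'jrcbsdyni'
i=8: prepend 'l' → 'ljrcbsdyni'

'ljrcbsdyni'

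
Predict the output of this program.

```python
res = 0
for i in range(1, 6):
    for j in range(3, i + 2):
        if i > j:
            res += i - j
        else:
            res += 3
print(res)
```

25

i=2,j=3: not 2>3, res = 0+3 = 3
i=3,j=3: not 3>3, res = 3+3 = 6
i=3,j=4: not 3>4, res = 6+3 = 9
i=4,j=3: 4>3, res = 9+1 = 10
i=4,j=4: not 4>4, res = 10+3 = 13
i=4,j=5: not 4>5, res = 13+3 = 16
i=5,j=3: 5>3, res = 16+2 = 18
i=5,j=4: 5>4, res = 18+1 = 19
i=5,j=5: not 5>5, res = 19+3 = 22
i=5,j=6: not 5>6, res = 22+3 = 25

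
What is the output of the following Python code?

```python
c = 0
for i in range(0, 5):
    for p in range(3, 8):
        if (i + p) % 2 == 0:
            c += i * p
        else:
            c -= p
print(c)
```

i=0,p=3: odd sum, c = 0-3 = -3
i=0,p=4: even sum, c = (-3)+0 = -3
i=0,p=5: odd sum, c = (-3)-5 = -8
i=0,p=6: even sum, c = (-8)+0 = -8
i=0,p=7: odd sum, c = (-8)-7 = -15
i=1,p=3: even sum, c = (-15)+3 = -12
i=1,p=4: odd sum, c = (-12)-4 = -16
i=1,p=5: even sum, c = (-16)+5 = -11
i=1,p=6: odd sum, c = (-11)-6 = -17
i=1,p=7: even sum, c = (-17)+7 = -10
i=2,p=3: odd sum, c = (-10)-3 = -13
i=2,p=4: even sum, c = (-13)+8 = -5
i=2,p=5: odd sum, c = (-5)-5 = -10
i=2,p=6: even sum, c = (-10)+12 = 2
i=2,p=7: odd sum, c = 2-7 = -5
i=3,p=3: even sum, c = (-5)+9 = 4
i=3,p=4: odd sum, c = 4-4 = 0
i=3,p=5: even sum, c = 0+15 = 15
i=3,p=6: odd sum, c = 15-6 = 9
i=3,p=7: even sum, c = 9+21 = 30
i=4,p=3: odd sum, c = 30-3 = 27
i=4,p=4: even sum, c = 27+16 = 43
i=4,p=5: odd sum, c = 43-5 = 38
i=4,p=6: even sum, c = 38+24 = 62
i=4,p=7: odd sum, c = 62-7 = 55

55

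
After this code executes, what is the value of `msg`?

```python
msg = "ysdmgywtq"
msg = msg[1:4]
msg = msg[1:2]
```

slice [1:4] → 'sdm'
slice [1:2] → 'd'

'd'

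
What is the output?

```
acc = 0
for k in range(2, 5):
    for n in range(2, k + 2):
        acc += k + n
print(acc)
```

57

k=2,n=2: acc = 0+4 = 4
k=2,n=3: acc = 4+5 = 9
k=3,n=2: acc = 9+5 = 14
k=3,n=3: acc = 14+6 = 20
k=3,n=4: acc = 20+7 = 27
k=4,n=2: acc = 27+6 = 33
k=4,n=3: acc = 33+7 = 40
k=4,n=4: acc = 40+8 = 48
k=4,n=5: acc = 48+9 = 57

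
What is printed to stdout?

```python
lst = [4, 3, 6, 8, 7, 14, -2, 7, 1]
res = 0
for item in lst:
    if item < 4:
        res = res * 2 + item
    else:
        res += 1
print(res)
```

35

item=4: not <4, res = 0+1 = 1
item=3: <4, res = 1*2+3 = 5
item=6: not <4, res = 5+1 = 6
item=8: not <4, res = 6+1 = 7
item=7: not <4, res = 7+1 = 8
item=14: not <4, res = 8+1 = 9
item=-2: <4, res = 9*2+(-2) = 16
item=7: not <4, res = 16+1 = 17
item=1: <4, res = 17*2+1 = 35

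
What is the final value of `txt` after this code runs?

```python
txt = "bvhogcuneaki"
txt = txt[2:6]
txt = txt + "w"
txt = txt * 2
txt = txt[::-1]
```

'wcgohwcgoh'

slice [2:6] → 'hogc'
+ 'w' → 'hogcw'
repeat ×2 → 'hogcwhogcw'
reverse → 'wcgohwcgoh'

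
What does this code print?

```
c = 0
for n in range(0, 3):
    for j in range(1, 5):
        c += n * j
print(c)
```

n=0,j=1: c = 0+0 = 0
n=0,j=2: c = 0+0 = 0
n=0,j=3: c = 0+0 = 0
n=0,j=4: c = 0+0 = 0
n=1,j=1: c = 0+1 = 1
n=1,j=2: c = 1+2 = 3
n=1,j=3: c = 3+3 = 6
n=1,j=4: c = 6+4 = 10
n=2,j=1: c = 10+2 = 12
n=2,j=2: c = 12+4 = 16
n=2,j=3: c = 16+6 = 22
n=2,j=4: c = 22+8 = 30

30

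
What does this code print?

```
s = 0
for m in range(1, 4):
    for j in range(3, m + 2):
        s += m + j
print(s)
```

m=2,j=3: s = 0+5 = 5
m=3,j=3: s = 5+6 = 11
m=3,j=4: s = 11+7 = 18

18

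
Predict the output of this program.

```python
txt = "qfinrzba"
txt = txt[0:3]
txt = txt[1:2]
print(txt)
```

f

slice [0:3] → 'qfi'
slice [1:2] → 'f'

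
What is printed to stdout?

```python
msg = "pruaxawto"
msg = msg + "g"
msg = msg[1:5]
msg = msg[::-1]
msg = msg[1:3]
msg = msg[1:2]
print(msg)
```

u

+ 'g' → 'pruaxawtog'
slice [1:5] → 'ruax'
reverse → 'xaur'
slice [1:3] → 'au'
slice [1:2] → 'u'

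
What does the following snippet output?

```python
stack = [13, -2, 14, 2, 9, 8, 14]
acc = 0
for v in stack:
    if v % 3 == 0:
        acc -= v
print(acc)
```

v=13: not %3==0
v=-2: not %3==0
v=14: not %3==0
v=2: not %3==0
v=9: %3==0, acc = 0-9 = -9
v=8: not %3==0
v=14: not %3==0

-9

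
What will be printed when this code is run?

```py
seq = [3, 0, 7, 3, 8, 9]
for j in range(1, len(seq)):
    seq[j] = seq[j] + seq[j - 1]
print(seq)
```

[3, 3, 10, 13, 21, 30]

j=1: seq[1] = 0+3 = 3 → [3, 3, 7, 3, 8, 9]
j=2: seq[2] = 7+3 = 10 → [3, 3, 10, 3, 8, 9]
j=3: seq[3] = 3+10 = 13 → [3, 3, 10, 13, 8, 9]
j=4: seq[4] = 8+13 = 21 → [3, 3, 10, 13, 21, 9]
j=5: seq[5] = 9+21 = 30 → [3, 3, 10, 13, 21, 30]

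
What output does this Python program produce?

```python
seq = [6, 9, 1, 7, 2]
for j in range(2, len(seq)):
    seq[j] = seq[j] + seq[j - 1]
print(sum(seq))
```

j=2: seq[2] = 1+9 = 10 → [6, 9, 10, 7, 2]
j=3: seq[3] = 7+10 = 17 → [6, 9, 10, 17, 2]
j=4: seq[4] = 2+17 = 19 → [6, 9, 10, 17, 19]
sum = 61

61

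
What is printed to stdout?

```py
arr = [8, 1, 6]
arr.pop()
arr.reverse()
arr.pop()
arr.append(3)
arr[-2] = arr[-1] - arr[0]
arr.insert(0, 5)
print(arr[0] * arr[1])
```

pop() removes 6 → [8, 1]
reverse → [1, 8]
pop() removes 8 → [1]
append 3 → [1, 3]
arr[-2] = arr[-1]-arr[0] = 3-1 = 2 → [2, 3]
insert 5 at 0 → [5, 2, 3]
arr[0]*arr[1] = 5*2 = 10

10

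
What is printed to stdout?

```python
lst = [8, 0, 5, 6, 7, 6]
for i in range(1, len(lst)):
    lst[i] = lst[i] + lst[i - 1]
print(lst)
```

i=1: lst[1] = 0+8 = 8 → [8, 8, 5, 6, 7, 6]
i=2: lst[2] = 5+8 = 13 → [8, 8, 13, 6, 7, 6]
i=3: lst[3] = 6+13 = 19 → [8, 8, 13, 19, 7, 6]
i=4: lst[4] = 7+19 = 26 → [8, 8, 13, 19, 26, 6]
i=5: lst[5] = 6+26 = 32 → [8, 8, 13, 19, 26, 32]

[8, 8, 13, 19, 26, 32]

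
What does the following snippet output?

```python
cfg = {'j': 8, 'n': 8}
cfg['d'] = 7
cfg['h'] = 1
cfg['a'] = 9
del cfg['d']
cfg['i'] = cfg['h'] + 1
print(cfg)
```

{'j': 8, 'n': 8, 'h': 1, 'a': 9, 'i': 2}

cfg['d'] = 7 → {'j': 8, 'n': 8, 'd': 7}
cfg['h'] = 1 → {'j': 8, 'n': 8, 'd': 7, 'h': 1}
cfg['a'] = 9 → {'j': 8, 'n': 8, 'd': 7, 'h': 1, 'a': 9}
del 'd' → {'j': 8, 'n': 8, 'h': 1, 'a': 9}
cfg['i'] = cfg['h']+1 = 2 → {'j': 8, 'n': 8, 'h': 1, 'a': 9, 'i': 2}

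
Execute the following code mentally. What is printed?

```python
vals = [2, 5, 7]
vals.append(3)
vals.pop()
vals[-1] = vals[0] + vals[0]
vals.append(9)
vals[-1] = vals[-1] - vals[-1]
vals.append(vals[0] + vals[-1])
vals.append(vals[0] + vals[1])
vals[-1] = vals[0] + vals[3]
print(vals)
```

append 3 → [2, 5, 7, 3]
pop() removes 3 → [2, 5, 7]
vals[-1] = vals[0]+vals[0] = 2+2 = 4 → [2, 5, 4]
append 9 → [2, 5, 4, 9]
vals[-1] = vals[-1]-vals[-1] = 9-9 = 0 → [2, 5, 4, 0]
append vals[0]+vals[-1] = 2+0 = 2 → [2, 5, 4, 0, 2]
append vals[0]+vals[1] = 2+5 = 7 → [2, 5, 4, 0, 2, 7]
vals[-1] = vals[0]+vals[3] = 2+0 = 2 → [2, 5, 4, 0, 2, 2]

[2, 5, 4, 0, 2, 2]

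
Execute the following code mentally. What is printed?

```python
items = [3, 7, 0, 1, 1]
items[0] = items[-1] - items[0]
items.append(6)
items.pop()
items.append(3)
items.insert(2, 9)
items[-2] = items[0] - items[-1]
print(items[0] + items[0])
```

items[0] = items[-1]-items[0] = 1-3 = -2 → [-2, 7, 0, 1, 1]
append 6 → [-2, 7, 0, 1, 1, 6]
pop() removes 6 → [-2, 7, 0, 1, 1]
append 3 → [-2, 7, 0, 1, 1, 3]
insert 9 at 2 → [-2, 7, 9, 0, 1, 1, 3]
items[-2] = items[0]-items[-1] = (-2)-3 = -5 → [-2, 7, 9, 0, 1, -5, 3]
items[0]+items[0] = (-2)+(-2) = -4

-4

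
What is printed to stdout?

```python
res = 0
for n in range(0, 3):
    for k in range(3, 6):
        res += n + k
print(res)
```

n=0,k=3: res = 0+3 = 3
n=0,k=4: res = 3+4 = 7
n=0,k=5: res = 7+5 = 12
n=1,k=3: res = 12+4 = 16
n=1,k=4: res = 16+5 = 21
n=1,k=5: res = 21+6 = 27
n=2,k=3: res = 27+5 = 32
n=2,k=4: res = 32+6 = 38
n=2,k=5: res = 38+7 = 45

45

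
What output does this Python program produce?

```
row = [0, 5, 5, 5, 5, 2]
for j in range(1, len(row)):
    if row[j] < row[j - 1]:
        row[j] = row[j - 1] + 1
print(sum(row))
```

26

j=1: 5>=0, unchanged → [0, 5, 5, 5, 5, 2]
j=2: 5>=5, unchanged → [0, 5, 5, 5, 5, 2]
j=3: 5>=5, unchanged → [0, 5, 5, 5, 5, 2]
j=4: 5>=5, unchanged → [0, 5, 5, 5, 5, 2]
j=5: 2<5, row[5] = 5+1 = 6 → [0, 5, 5, 5, 5, 6]
sum = 26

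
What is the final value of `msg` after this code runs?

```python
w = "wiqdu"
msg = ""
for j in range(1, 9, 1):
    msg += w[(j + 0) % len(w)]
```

'iqduwiqd'

j=1: add w[1]='i' → 'i'
j=2: add w[2]='q' → 'iq'
j=3: add w[3]='d' → 'iqd'
j=4: add w[4]='u' → 'iqdu'
j=5: add w[0]='w' → 'iqduw'
j=6: add w[1]='i' → 'iqduwi'
j=7: add w[2]='q' → 'iqduwiq'
j=8: add w[3]='d' → 'iqduwiqd'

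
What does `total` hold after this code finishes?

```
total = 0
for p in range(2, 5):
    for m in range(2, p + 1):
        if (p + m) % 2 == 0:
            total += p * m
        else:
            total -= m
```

p=2,m=2: even sum, total = 0+4 = 4
p=3,m=2: odd sum, total = 4-2 = 2
p=3,m=3: even sum, total = 2+9 = 11
p=4,m=2: even sum, total = 11+8 = 19
p=4,m=3: odd sum, total = 19-3 = 16
p=4,m=4: even sum, total = 16+16 = 32

32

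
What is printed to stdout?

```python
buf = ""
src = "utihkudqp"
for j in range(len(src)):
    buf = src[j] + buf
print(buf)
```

pqdukhitu

j=0: prepend 'u' → 'u'
j=1: prepend 't' → 'tu'
j=2: prepend 'i' → 'itu'
j=3: prepend 'h' → 'hitu'
j=4: prepend 'k' → 'khitu'
j=5: prepend 'u' → 'ukhitu'
j=6: prepend 'd' → 'dukhitu'
j=7: prepend 'q' → 'qdukhitu'
j=8: prepend 'p' → 'pqdukhitu'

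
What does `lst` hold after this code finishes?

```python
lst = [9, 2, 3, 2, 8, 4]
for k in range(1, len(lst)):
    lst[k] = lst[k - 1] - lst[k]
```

[9, 7, 4, 2, -6, -10]

k=1: lst[1] = 9-2 = 7 → [9, 7, 3, 2, 8, 4]
k=2: lst[2] = 7-3 = 4 → [9, 7, 4, 2, 8, 4]
k=3: lst[3] = 4-2 = 2 → [9, 7, 4, 2, 8, 4]
k=4: lst[4] = 2-8 = -6 → [9, 7, 4, 2, -6, 4]
k=5: lst[5] = (-6)-4 = -10 → [9, 7, 4, 2, -6, -10]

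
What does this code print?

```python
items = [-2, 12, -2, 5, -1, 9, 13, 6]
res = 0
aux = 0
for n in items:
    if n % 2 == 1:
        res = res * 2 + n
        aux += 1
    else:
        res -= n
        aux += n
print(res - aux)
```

n=-2: not odd, res = 0-(-2) = 2; aux=-2
n=12: not odd, res = 2-12 = -10; aux=10
n=-2: not odd, res = (-10)-(-2) = -8; aux=8
n=5: odd, res = (-8)*2+5 = -11; aux=9
n=-1: odd, res = (-11)*2+(-1) = -23; aux=10
n=9: odd, res = (-23)*2+9 = -37; aux=11
n=13: odd, res = (-37)*2+13 = -61; aux=12
n=6: not odd, res = (-61)-6 = -67; aux=18
res-aux = (-67)-18 = -85

-85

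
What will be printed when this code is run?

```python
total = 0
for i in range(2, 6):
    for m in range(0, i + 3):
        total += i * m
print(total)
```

289

i=2,m=0: total = 0+0 = 0
i=2,m=1: total = 0+2 = 2
i=2,m=2: total = 2+4 = 6
i=2,m=3: total = 6+6 = 12
i=2,m=4: total = 12+8 = 20
i=3,m=0: total = 20+0 = 20
i=3,m=1: total = 20+3 = 23
i=3,m=2: total = 23+6 = 29
i=3,m=3: total = 29+9 = 38
i=3,m=4: total = 38+12 = 50
i=3,m=5: total = 50+15 = 65
i=4,m=0: total = 65+0 = 65
i=4,m=1: total = 65+4 = 69
i=4,m=2: total = 69+8 = 77
i=4,m=3: total = 77+12 = 89
i=4,m=4: total = 89+16 = 105
i=4,m=5: total = 105+20 = 125
i=4,m=6: total = 125+24 = 149
i=5,m=0: total = 149+0 = 149
i=5,m=1: total = 149+5 = 154
i=5,m=2: total = 154+10 = 164
i=5,m=3: total = 164+15 = 179
i=5,m=4: total = 179+20 = 199
i=5,m=5: total = 199+25 = 224
i=5,m=6: total = 224+30 = 254
i=5,m=7: total = 254+35 = 289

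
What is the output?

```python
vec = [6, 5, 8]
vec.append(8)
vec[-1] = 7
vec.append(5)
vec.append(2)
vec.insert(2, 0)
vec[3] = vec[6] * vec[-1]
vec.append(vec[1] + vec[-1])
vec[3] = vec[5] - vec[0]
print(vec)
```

append 8 → [6, 5, 8, 8]
vec[-1] = 7 → [6, 5, 8, 7]
append 5 → [6, 5, 8, 7, 5]
append 2 → [6, 5, 8, 7, 5, 2]
insert 0 at 2 → [6, 5, 0, 8, 7, 5, 2]
vec[3] = vec[6]*vec[-1] = 2*2 = 4 → [6, 5, 0, 4, 7, 5, 2]
append vec[1]+vec[-1] = 5+2 = 7 → [6, 5, 0, 4, 7, 5, 2, 7]
vec[3] = vec[5]-vec[0] = 5-6 = -1 → [6, 5, 0, -1, 7, 5, 2, 7]

[6, 5, 0, -1, 7, 5, 2, 7]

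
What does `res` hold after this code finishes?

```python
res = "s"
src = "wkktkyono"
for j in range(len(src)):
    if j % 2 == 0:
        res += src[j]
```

'swkkoo'

j=0: add 'w' → 'sw'
j=1: skip
j=2: add 'k' → 'swk'
j=3: skip
j=4: add 'k' → 'swkk'
j=5: skip
j=6: add 'o' → 'swkko'
j=7: skip
j=8: add 'o' → 'swkkoo'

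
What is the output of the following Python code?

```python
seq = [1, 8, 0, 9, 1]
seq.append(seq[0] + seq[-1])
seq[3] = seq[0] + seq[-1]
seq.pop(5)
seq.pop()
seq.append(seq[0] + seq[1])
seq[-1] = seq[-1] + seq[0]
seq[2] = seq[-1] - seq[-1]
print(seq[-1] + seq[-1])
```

20

append seq[0]+seq[-1] = 1+1 = 2 → [1, 8, 0, 9, 1, 2]
seq[3] = seq[0]+seq[-1] = 1+2 = 3 → [1, 8, 0, 3, 1, 2]
pop(5) removes 2 → [1, 8, 0, 3, 1]
pop() removes 1 → [1, 8, 0, 3]
append seq[0]+seq[1] = 1+8 = 9 → [1, 8, 0, 3, 9]
seq[-1] = seq[-1]+seq[0] = 9+1 = 10 → [1, 8, 0, 3, 10]
seq[2] = seq[-1]-seq[-1] = 10-10 = 0 → [1, 8, 0, 3, 10]
seq[-1]+seq[-1] = 10+10 = 20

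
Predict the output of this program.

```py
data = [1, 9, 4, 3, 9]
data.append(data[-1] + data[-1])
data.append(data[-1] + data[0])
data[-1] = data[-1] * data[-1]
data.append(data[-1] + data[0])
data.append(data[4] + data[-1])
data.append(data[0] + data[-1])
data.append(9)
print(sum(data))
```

1519

append data[-1]+data[-1] = 9+9 = 18 → [1, 9, 4, 3, 9, 18]
append data[-1]+data[0] = 18+1 = 19 → [1, 9, 4, 3, 9, 18, 19]
data[-1] = data[-1]*data[-1] = 19*19 = 361 → [1, 9, 4, 3, 9, 18, 361]
append data[-1]+data[0] = 361+1 = 362 → [1, 9, 4, 3, 9, 18, 361, 362]
append data[4]+data[-1] = 9+362 = 371 → [1, 9, 4, 3, 9, 18, 361, 362, 371]
append data[0]+data[-1] = 1+371 = 372 → [1, 9, 4, 3, 9, 18, 361, 362, 371, 372]
append 9 → [1, 9, 4, 3, 9, 18, 361, 362, 371, 372, 9]
sum = 1519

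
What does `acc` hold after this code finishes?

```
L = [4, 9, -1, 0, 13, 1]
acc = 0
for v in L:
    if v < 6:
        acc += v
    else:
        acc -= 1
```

2

v=4: <6, acc = 0+4 = 4
v=9: not <6, acc = 4-1 = 3
v=-1: <6, acc = 3+(-1) = 2
v=0: <6, acc = 2+0 = 2
v=13: not <6, acc = 2-1 = 1
v=1: <6, acc = 1+1 = 2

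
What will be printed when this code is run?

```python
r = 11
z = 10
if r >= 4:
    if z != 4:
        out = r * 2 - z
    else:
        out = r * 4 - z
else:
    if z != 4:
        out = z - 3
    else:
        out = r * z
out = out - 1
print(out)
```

11

r=11, z=10
r >= 4 is True; z != 4 is True
→ out = r * 2 - z = 12
out = 12-1 = 11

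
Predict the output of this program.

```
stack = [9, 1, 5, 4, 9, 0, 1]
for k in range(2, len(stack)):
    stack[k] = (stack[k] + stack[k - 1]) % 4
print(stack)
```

[9, 1, 2, 2, 3, 3, 0]

k=2: stack[2] = (5+1)%4 = 2 → [9, 1, 2, 4, 9, 0, 1]
k=3: stack[3] = (4+2)%4 = 2 → [9, 1, 2, 2, 9, 0, 1]
k=4: stack[4] = (9+2)%4 = 3 → [9, 1, 2, 2, 3, 0, 1]
k=5: stack[5] = (0+3)%4 = 3 → [9, 1, 2, 2, 3, 3, 1]
k=6: stack[6] = (1+3)%4 = 0 → [9, 1, 2, 2, 3, 3, 0]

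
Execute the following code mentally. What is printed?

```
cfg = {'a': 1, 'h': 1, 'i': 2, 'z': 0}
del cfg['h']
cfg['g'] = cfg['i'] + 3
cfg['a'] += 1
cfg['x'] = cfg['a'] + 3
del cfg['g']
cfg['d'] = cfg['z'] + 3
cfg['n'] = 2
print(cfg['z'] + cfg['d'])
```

del 'h' → {'a': 1, 'i': 2, 'z': 0}
cfg['g'] = cfg['i']+3 = 5 → {'a': 1, 'i': 2, 'z': 0, 'g': 5}
cfg['a'] = 1+1 = 2 → {'a': 2, 'i': 2, 'z': 0, 'g': 5}
cfg['x'] = cfg['a']+3 = 5 → {'a': 2, 'i': 2, 'z': 0, 'g': 5, 'x': 5}
del 'g' → {'a': 2, 'i': 2, 'z': 0, 'x': 5}
cfg['d'] = cfg['z']+3 = 3 → {'a': 2, 'i': 2, 'z': 0, 'x': 5, 'd': 3}
cfg['n'] = 2 → {'a': 2, 'i': 2, 'z': 0, 'x': 5, 'd': 3, 'n': 2}
cfg['z']+cfg['d'] = 0+3 = 3

3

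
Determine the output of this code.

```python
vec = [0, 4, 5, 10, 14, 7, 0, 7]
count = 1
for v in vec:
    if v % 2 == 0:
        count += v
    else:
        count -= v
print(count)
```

10

v=0: even, count = 1+0 = 1
v=4: even, count = 1+4 = 5
v=5: not even, count = 5-5 = 0
v=10: even, count = 0+10 = 10
v=14: even, count = 10+14 = 24
v=7: not even, count = 24-7 = 17
v=0: even, count = 17+0 = 17
v=7: not even, count = 17-7 = 10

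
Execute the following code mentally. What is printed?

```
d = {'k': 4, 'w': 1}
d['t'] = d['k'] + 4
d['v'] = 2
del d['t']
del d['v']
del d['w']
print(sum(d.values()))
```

d['t'] = d['k']+4 = 8 → {'k': 4, 'w': 1, 't': 8}
d['v'] = 2 → {'k': 4, 'w': 1, 't': 8, 'v': 2}
del 't' → {'k': 4, 'w': 1, 'v': 2}
del 'v' → {'k': 4, 'w': 1}
del 'w' → {'k': 4}
sum of values = 4

4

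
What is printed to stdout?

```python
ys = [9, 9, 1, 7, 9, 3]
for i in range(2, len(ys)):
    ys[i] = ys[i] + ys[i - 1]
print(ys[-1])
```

29

i=2: ys[2] = 1+9 = 10 → [9, 9, 10, 7, 9, 3]
i=3: ys[3] = 7+10 = 17 → [9, 9, 10, 17, 9, 3]
i=4: ys[4] = 9+17 = 26 → [9, 9, 10, 17, 26, 3]
i=5: ys[5] = 3+26 = 29 → [9, 9, 10, 17, 26, 29]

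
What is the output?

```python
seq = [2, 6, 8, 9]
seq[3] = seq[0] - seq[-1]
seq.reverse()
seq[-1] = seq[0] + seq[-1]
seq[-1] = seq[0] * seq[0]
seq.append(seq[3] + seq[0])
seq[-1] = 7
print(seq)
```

[-7, 8, 6, 49, 7]

seq[3] = seq[0]-seq[-1] = 2-9 = -7 → [2, 6, 8, -7]
reverse → [-7, 8, 6, 2]
seq[-1] = seq[0]+seq[-1] = (-7)+2 = -5 → [-7, 8, 6, -5]
seq[-1] = seq[0]*seq[0] = (-7)*(-7) = 49 → [-7, 8, 6, 49]
append seq[3]+seq[0] = 49+(-7) = 42 → [-7, 8, 6, 49, 42]
seq[-1] = 7 → [-7, 8, 6, 49, 7]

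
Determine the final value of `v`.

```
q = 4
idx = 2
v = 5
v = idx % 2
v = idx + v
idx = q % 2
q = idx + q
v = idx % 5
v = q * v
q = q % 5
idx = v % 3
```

v = 2%2 = 0
v = 2+0 = 2
idx = 4%2 = 0
q = 0+4 = 4
v = 0%5 = 0
v = 4*0 = 0
q = 4%5 = 4
idx = 0%3 = 0

0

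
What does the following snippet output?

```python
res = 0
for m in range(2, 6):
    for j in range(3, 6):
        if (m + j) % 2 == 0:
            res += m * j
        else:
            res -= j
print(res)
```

64

m=2,j=3: odd sum, res = 0-3 = -3
m=2,j=4: even sum, res = (-3)+8 = 5
m=2,j=5: odd sum, res = 5-5 = 0
m=3,j=3: even sum, res = 0+9 = 9
m=3,j=4: odd sum, res = 9-4 = 5
m=3,j=5: even sum, res = 5+15 = 20
m=4,j=3: odd sum, res = 20-3 = 17
m=4,j=4: even sum, res = 17+16 = 33
m=4,j=5: odd sum, res = 33-5 = 28
m=5,j=3: even sum, res = 28+15 = 43
m=5,j=4: odd sum, res = 43-4 = 39
m=5,j=5: even sum, res = 39+25 = 64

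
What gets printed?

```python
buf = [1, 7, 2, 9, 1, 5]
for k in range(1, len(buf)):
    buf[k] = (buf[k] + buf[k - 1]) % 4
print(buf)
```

k=1: buf[1] = (7+1)%4 = 0 → [1, 0, 2, 9, 1, 5]
k=2: buf[2] = (2+0)%4 = 2 → [1, 0, 2, 9, 1, 5]
k=3: buf[3] = (9+2)%4 = 3 → [1, 0, 2, 3, 1, 5]
k=4: buf[4] = (1+3)%4 = 0 → [1, 0, 2, 3, 0, 5]
k=5: buf[5] = (5+0)%4 = 1 → [1, 0, 2, 3, 0, 1]

[1, 0, 2, 3, 0, 1]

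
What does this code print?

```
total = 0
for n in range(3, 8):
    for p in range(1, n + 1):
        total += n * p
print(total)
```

n=3,p=1: total = 0+3 = 3
n=3,p=2: total = 3+6 = 9
n=3,p=3: total = 9+9 = 18
n=4,p=1: total = 18+4 = 22
n=4,p=2: total = 22+8 = 30
n=4,p=3: total = 30+12 = 42
n=4,p=4: total = 42+16 = 58
n=5,p=1: total = 58+5 = 63
n=5,p=2: total = 63+10 = 73
n=5,p=3: total = 73+15 = 88
n=5,p=4: total = 88+20 = 108
n=5,p=5: total = 108+25 = 133
n=6,p=1: total = 133+6 = 139
n=6,p=2: total = 139+12 = 151
n=6,p=3: total = 151+18 = 169
n=6,p=4: total = 169+24 = 193
n=6,p=5: total = 193+30 = 223
n=6,p=6: total = 223+36 = 259
n=7,p=1: total = 259+7 = 266
n=7,p=2: total = 266+14 = 280
n=7,p=3: total = 280+21 = 301
n=7,p=4: total = 301+28 = 329
n=7,p=5: total = 329+35 = 364
n=7,p=6: total = 364+42 = 406
n=7,p=7: total = 406+49 = 455

455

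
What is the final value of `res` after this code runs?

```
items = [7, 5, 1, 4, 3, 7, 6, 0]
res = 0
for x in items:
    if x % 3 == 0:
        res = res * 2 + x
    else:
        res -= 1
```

x=7: not %3==0, res = 0-1 = -1
x=5: not %3==0, res = (-1)-1 = -2
x=1: not %3==0, res = (-2)-1 = -3
x=4: not %3==0, res = (-3)-1 = -4
x=3: %3==0, res = (-4)*2+3 = -5
x=7: not %3==0, res = (-5)-1 = -6
x=6: %3==0, res = (-6)*2+6 = -6
x=0: %3==0, res = (-6)*2+0 = -12

-12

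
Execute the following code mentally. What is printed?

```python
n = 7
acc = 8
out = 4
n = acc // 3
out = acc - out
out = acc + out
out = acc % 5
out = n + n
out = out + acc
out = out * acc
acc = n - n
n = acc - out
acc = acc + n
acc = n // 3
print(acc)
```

n = 8//3 = 2
out = 8-4 = 4
out = 8+4 = 12
out = 8%5 = 3
out = 2+2 = 4
out = 4+8 = 12
out = 12*8 = 96
acc = 2-2 = 0
n = 0-96 = -96
acc = 0+(-96) = -96
acc = (-96)//3 = -32

-32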